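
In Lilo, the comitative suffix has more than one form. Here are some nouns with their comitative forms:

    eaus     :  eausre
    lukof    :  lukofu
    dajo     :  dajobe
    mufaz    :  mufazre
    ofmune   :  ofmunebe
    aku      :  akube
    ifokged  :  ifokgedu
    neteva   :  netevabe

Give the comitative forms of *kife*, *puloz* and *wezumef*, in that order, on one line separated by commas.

The pattern is sibilance of the final sound: -re when the stem ends in a sibilant (*eaus*, *mufaz*); -u when the stem ends in a non-sibilant consonant (*lukof*, *ifokged*); -be when the stem ends in a vowel (*dajo*, *ofmune*, *aku*, *neteva*).
*kife*: final sound = /e/, a vowel → -be → *kifebe*.
Since the final sound of *puloz* is /z/ (a sibilant), it takes -re, giving *pulozre*.
Since the final sound of *wezumef* is /f/ (a non-sibilant consonant), it takes -u, giving *wezumefu*.

kifebe, pulozre, wezumefu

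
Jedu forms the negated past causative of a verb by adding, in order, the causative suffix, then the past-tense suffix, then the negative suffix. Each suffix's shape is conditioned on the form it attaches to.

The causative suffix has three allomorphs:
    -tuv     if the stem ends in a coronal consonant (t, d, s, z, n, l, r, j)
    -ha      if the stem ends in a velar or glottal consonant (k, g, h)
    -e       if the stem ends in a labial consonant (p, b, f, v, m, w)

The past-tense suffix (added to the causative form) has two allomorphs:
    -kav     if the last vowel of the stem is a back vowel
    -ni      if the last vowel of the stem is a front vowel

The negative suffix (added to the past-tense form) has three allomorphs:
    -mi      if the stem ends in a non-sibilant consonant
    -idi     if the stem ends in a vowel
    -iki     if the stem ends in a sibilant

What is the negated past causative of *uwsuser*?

*uwsuser*: final consonant = /r/, coronal → -tuv → *uwsusertuv*.
The causative form *uwsusertuv* — last vowel /u/ (a back vowel) → -kav → *uwsusertuvkav*.
The past-tense form *uwsusertuvkav*: final sound = /v/, a non-sibilant consonant → -mi → *uwsusertuvkavmi*.

uwsusertuvkavmi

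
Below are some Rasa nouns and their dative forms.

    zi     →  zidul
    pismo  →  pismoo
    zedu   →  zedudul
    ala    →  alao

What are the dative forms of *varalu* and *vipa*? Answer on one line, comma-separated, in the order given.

varaludul, vipao

Looking at the last vowel of each stem: -dul when the last vowel of the stem is a high vowel (*zi*, *zedu*); -o when the last vowel of the stem is a non-high vowel (*pismo*, *ala*).
*varalu* — last vowel /u/ (a high vowel) → -dul → *varaludul*.
Since the last vowel of *vipa* is /a/ (a non-high vowel), it takes -o, giving *vipao*.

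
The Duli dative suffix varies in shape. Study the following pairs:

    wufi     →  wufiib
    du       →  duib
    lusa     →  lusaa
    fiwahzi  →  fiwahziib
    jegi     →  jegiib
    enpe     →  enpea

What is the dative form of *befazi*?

befaziib

Looking at the last vowel of each stem: -ib when the last vowel of the stem is a high vowel (*wufi*, *du*, *fiwahzi*, *jegi*); -a when the last vowel of the stem is a non-high vowel (*lusa*, *enpe*).
The last vowel of *befazi* is /i/, which is a high vowel, so the suffix is -ib, giving *befaziib*.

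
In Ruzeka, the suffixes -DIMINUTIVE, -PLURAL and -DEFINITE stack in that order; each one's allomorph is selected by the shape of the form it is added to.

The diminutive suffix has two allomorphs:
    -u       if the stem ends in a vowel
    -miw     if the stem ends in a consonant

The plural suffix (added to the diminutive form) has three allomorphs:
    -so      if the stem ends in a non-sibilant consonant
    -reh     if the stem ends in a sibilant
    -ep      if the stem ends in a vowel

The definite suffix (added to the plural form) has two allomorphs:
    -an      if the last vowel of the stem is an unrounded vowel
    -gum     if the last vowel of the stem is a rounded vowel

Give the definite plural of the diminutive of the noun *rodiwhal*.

rodiwhalmiwsogum

The final sound of *rodiwhal* is /l/, which is a consonant, so the diminutive suffix is -miw, giving *rodiwhalmiw*.
The diminutive form *rodiwhalmiw* — final sound /w/ (a non-sibilant consonant) → -so → *rodiwhalmiwso*.
The plural form *rodiwhalmiwso* — last vowel /o/ (a rounded vowel) → -gum → *rodiwhalmiwsogum*.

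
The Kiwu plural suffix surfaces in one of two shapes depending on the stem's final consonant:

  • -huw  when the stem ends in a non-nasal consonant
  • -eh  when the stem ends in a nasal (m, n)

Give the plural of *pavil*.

The final consonant of *pavil* is /l/, which is non-nasal, so the suffix is -huw, giving *pavilhuw*.

pavilhuw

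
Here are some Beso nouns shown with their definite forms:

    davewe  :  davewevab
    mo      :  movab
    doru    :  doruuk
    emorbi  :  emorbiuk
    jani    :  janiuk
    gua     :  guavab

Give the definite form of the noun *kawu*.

Looking at the last vowel of each stem: -uk when the last vowel of the stem is a high vowel (*doru*, *emorbi*, *jani*); -vab when the last vowel of the stem is a non-high vowel (*davewe*, *mo*, *gua*).
Since the last vowel of *kawu* is /u/ (a high vowel), it takes -uk, giving *kawuuk*.

kawuuk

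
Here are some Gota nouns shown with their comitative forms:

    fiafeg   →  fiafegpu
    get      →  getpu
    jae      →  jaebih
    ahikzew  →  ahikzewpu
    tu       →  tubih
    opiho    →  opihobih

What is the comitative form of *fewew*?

The suffix is conditioned by the final sound: -pu when the stem ends in a consonant (*fiafeg*, *get*, *ahikzew*); -bih when the stem ends in a vowel (*jae*, *tu*, *opiho*).
The final sound of *fewew* is /w/, which is a consonant, so the suffix is -pu, giving *fewewpu*.

fewewpu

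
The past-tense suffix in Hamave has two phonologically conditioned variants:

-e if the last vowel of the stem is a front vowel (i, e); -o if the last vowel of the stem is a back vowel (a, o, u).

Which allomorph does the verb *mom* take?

*mom* — last vowel /o/ (a back vowel) → -o.

-o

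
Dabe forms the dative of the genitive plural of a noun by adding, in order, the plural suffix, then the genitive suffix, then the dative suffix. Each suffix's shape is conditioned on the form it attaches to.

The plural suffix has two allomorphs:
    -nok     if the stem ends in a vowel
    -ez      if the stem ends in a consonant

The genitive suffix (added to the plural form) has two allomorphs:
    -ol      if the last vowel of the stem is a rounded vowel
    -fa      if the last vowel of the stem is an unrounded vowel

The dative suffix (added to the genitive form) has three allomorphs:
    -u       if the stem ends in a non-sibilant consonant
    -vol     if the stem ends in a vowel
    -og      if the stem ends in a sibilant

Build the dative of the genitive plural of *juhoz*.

Since the final sound of *juhoz* is /z/ (a consonant), it takes -ez, giving *juhozez*.
The last vowel of the plural form *juhozez* is /e/, which is an unrounded vowel, so the genitive suffix is -fa, giving *juhozezfa*.
The genitive form *juhozezfa* — final sound /a/ (a vowel) → -vol → *juhozezfavol*.

juhozezfavol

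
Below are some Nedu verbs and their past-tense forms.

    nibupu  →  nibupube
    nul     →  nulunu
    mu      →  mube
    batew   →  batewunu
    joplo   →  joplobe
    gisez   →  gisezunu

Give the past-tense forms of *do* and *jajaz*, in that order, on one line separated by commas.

dobe, jajazunu

The alternation tracks the final sound of the stem — -unu when the stem ends in a consonant (*nul*, *batew*, *gisez*); -be when the stem ends in a vowel (*nibupu*, *mu*, *joplo*).
*do* — final sound /o/ (a vowel) → -be → *dobe*.
*jajaz* — final sound /z/ (a consonant) → -unu → *jajazunu*.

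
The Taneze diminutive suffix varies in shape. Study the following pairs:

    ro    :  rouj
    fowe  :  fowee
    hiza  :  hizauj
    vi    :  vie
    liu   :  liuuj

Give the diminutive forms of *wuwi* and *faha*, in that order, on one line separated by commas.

wuwie, fahauj

The suffix is conditioned by the last vowel: -e when the last vowel of the stem is a front vowel (*fowe*, *vi*); -uj when the last vowel of the stem is a back vowel (*ro*, *hiza*, *liu*).
*wuwi* — last vowel /i/ (a front vowel) → -e → *wuwie*.
The last vowel of *faha* is /a/, which is a back vowel, so the suffix is -uj, giving *fahauj*.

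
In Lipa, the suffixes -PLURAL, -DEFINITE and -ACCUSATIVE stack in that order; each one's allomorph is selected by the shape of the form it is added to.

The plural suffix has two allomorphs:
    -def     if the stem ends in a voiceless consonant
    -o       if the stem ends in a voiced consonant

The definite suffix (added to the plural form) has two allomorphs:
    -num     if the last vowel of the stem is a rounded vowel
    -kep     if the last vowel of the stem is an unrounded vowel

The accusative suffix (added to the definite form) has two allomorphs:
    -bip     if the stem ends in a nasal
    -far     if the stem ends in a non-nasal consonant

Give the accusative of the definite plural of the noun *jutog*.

The final consonant of *jutog* is /g/, which is voiced, so the plural suffix is -o, giving *jutogo*.
The last vowel of the plural form *jutogo* is /o/, which is a rounded vowel, so the definite suffix is -num, giving *jutogonum*.
The definite form *jutogonum* — final consonant /m/ (a nasal) → -bip → *jutogonumbip*.

jutogonumbip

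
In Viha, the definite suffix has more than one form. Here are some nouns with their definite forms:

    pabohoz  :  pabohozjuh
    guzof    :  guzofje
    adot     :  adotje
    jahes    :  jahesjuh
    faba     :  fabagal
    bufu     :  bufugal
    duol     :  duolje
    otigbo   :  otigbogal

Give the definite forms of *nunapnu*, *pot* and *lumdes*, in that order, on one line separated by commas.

The suffix is conditioned by the final sound: -juh when the stem ends in a sibilant (*pabohoz*, *jahes*); -je when the stem ends in a non-sibilant consonant (*guzof*, *adot*, *duol*); -gal when the stem ends in a vowel (*faba*, *bufu*, *otigbo*).
*nunapnu*: final sound = /u/, a vowel → -gal → *nunapnugal*.
The final sound of *pot* is /t/, which is a non-sibilant consonant, so the suffix is -je, giving *potje*.
Since the final sound of *lumdes* is /s/ (a sibilant), it takes -juh, giving *lumdesjuh*.

nunapnugal, potje, lumdesjuh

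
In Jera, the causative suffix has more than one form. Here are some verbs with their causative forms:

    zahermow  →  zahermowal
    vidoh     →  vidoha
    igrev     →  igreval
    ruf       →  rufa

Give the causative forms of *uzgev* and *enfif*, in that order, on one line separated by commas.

uzgeval, enfifa

Looking at the final consonant of each stem: -a when the stem ends in a voiceless consonant (*vidoh*, *ruf*); -al when the stem ends in a voiced consonant (*zahermow*, *igrev*).
*uzgev*: final consonant = /v/, voiced → -al → *uzgeval*.
The final consonant of *enfif* is /f/, which is voiceless, so the suffix is -a, giving *enfifa*.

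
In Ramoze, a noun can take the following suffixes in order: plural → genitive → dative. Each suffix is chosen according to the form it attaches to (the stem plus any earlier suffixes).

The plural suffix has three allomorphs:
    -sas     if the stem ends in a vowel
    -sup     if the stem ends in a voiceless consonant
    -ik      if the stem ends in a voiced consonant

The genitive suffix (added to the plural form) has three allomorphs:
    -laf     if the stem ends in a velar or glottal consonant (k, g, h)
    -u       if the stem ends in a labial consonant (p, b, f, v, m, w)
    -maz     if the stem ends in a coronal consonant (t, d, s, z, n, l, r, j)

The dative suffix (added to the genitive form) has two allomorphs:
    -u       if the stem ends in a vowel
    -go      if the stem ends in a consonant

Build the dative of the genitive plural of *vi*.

Since the final sound of *vi* is /i/ (a vowel), it takes -sas, giving *visas*.
The final consonant of the plural form *visas* is /s/, which is coronal, so the genitive suffix is -maz, giving *visasmaz*.
The genitive form *visasmaz*: final sound = /z/, a consonant → -go → *visasmazgo*.

visasmazgo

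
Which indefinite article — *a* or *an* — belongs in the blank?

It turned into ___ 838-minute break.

an

The indefinite article is chosen by the initial *sound* of the following word, not its spelling.
The number *838* is spoken "eight hundred …", beginning with /eɪt/ — a vowel sound.
So the article is *an*: It turned into an 838-minute break.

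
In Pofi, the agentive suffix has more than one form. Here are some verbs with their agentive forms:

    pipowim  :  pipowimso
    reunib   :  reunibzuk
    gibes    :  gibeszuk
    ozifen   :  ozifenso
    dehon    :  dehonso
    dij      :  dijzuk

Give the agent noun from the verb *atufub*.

The pattern is nasality of the final consonant: -so when the stem ends in a nasal (*pipowim*, *ozifen*, *dehon*); -zuk when the stem ends in a non-nasal consonant (*reunib*, *gibes*, *dij*).
The final consonant of *atufub* is /b/, which is non-nasal, so the suffix is -zuk, giving *atufubzuk*.

atufubzuk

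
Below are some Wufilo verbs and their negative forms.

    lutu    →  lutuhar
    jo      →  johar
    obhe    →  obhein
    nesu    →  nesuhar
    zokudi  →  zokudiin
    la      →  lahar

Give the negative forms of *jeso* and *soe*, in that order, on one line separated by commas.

The suffix is conditioned by the last vowel: -in when the last vowel of the stem is a front vowel (*obhe*, *zokudi*); -har when the last vowel of the stem is a back vowel (*lutu*, *jo*, *nesu*, *la*).
Since the last vowel of *jeso* is /o/ (a back vowel), it takes -har, giving *jesohar*.
*soe* — last vowel /e/ (a front vowel) → -in → *soein*.

jesohar, soein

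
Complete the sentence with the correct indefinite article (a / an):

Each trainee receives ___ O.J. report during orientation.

The indefinite article is chosen by the initial *sound* of the following word, not its spelling.
The initialism *O.J.* is read letter by letter; the first letter, O, is pronounced /oʊ/, which begins with a vowel sound.
So the article is *an*: Each trainee receives an O.J. report during orientation.

an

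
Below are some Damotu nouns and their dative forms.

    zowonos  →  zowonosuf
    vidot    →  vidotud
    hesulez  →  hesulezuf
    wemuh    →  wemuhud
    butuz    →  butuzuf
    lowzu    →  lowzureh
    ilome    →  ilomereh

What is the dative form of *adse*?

The suffix is conditioned by the final sound: -uf when the stem ends in a sibilant (*zowonos*, *hesulez*, *butuz*); -ud when the stem ends in a non-sibilant consonant (*vidot*, *wemuh*); -reh when the stem ends in a vowel (*lowzu*, *ilome*).
The final sound of *adse* is /e/, which is a vowel, so the suffix is -reh, giving *adsereh*.

adsereh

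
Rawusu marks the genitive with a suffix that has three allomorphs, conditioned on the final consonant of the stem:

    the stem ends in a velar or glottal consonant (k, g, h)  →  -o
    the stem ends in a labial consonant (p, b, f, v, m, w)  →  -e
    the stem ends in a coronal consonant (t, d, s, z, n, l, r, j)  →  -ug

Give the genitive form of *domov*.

*domov*: final consonant = /v/, labial → -e → *domove*.

domove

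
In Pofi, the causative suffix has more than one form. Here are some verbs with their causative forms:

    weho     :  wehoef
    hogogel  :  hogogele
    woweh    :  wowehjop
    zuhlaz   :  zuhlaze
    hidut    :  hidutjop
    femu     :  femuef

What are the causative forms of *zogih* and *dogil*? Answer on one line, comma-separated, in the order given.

The pattern is voicing of the final sound: -jop when the stem ends in a voiceless consonant (*woweh*, *hidut*); -e when the stem ends in a voiced consonant (*hogogel*, *zuhlaz*); -ef when the stem ends in a vowel (*weho*, *femu*).
*zogih*: final sound = /h/, a voiceless consonant → -jop → *zogihjop*.
*dogil*: final sound = /l/, a voiced consonant → -e → *dogile*.

zogihjop, dogile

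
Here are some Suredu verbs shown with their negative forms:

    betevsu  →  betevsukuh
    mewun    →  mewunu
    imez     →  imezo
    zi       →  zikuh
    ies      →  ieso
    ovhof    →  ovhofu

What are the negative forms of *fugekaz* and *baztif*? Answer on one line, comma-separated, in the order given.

The pattern is sibilance of the final sound: -o when the stem ends in a sibilant (*imez*, *ies*); -u when the stem ends in a non-sibilant consonant (*mewun*, *ovhof*); -kuh when the stem ends in a vowel (*betevsu*, *zi*).
The final sound of *fugekaz* is /z/, which is a sibilant, so the suffix is -o, giving *fugekazo*.
*baztif* — final sound /f/ (a non-sibilant consonant) → -u → *baztifu*.

fugekazo, baztifu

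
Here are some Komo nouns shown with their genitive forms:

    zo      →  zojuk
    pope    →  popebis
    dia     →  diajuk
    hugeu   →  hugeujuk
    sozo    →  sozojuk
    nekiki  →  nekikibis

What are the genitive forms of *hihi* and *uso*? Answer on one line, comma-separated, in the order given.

hihibis, usojuk

The pattern is front/back vowel harmony: -bis when the last vowel of the stem is a front vowel (*pope*, *nekiki*); -juk when the last vowel of the stem is a back vowel (*zo*, *dia*, *hugeu*, *sozo*).
The last vowel of *hihi* is /i/, which is a front vowel, so the suffix is -bis, giving *hihibis*.
The last vowel of *uso* is /o/, which is a back vowel, so the suffix is -juk, giving *usojuk*.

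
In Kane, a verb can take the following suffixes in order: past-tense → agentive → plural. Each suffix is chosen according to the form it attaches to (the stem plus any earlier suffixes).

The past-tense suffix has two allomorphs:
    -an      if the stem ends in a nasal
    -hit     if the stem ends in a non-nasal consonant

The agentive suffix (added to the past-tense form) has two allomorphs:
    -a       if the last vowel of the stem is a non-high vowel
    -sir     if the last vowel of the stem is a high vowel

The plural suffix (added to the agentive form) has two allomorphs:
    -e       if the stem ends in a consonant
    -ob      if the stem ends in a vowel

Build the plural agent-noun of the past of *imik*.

Since the final consonant of *imik* is /k/ (non-nasal), it takes -hit, giving *imikhit*.
The past-tense form *imikhit* — last vowel /i/ (a high vowel) → -sir → *imikhitsir*.
The final sound of the agentive form *imikhitsir* is /r/, which is a consonant, so the plural suffix is -e, giving *imikhitsire*.

imikhitsire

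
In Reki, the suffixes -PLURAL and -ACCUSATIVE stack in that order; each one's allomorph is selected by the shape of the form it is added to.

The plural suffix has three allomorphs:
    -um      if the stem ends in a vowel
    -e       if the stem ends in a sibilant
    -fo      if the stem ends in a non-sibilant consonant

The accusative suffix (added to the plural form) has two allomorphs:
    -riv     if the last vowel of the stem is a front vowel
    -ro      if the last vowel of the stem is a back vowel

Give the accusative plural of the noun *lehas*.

lehaseriv

The final sound of *lehas* is /s/, which is a sibilant, so the plural suffix is -e, giving *lehase*.
Since the last vowel of the plural form *lehase* is /e/ (a front vowel), it takes -riv, giving *lehaseriv*.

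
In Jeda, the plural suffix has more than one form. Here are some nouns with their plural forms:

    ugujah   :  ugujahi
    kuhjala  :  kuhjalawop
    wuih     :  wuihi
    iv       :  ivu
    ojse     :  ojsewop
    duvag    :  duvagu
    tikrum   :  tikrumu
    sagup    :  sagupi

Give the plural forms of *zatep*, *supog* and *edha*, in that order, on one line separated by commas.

zatepi, supogu, edhawop

Looking at the final sound of each stem: -i when the stem ends in a voiceless consonant (*ugujah*, *wuih*, *sagup*); -u when the stem ends in a voiced consonant (*iv*, *duvag*, *tikrum*); -wop when the stem ends in a vowel (*kuhjala*, *ojse*).
*zatep* — final sound /p/ (a voiceless consonant) → -i → *zatepi*.
Since the final sound of *supog* is /g/ (a voiced consonant), it takes -u, giving *supogu*.
The final sound of *edha* is /a/, which is a vowel, so the suffix is -wop, giving *edhawop*.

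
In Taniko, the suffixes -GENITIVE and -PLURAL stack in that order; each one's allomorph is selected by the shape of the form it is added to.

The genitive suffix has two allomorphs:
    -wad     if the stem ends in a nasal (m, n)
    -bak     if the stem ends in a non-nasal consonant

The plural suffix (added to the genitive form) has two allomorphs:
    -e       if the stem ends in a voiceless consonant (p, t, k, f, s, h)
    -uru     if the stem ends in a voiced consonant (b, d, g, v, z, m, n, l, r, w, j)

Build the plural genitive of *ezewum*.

ezewumwaduru

*ezewum* — final consonant /m/ (a nasal) → -wad → *ezewumwad*.
The final consonant of the genitive form *ezewumwad* is /d/, which is voiced, so the plural suffix is -uru, giving *ezewumwaduru*.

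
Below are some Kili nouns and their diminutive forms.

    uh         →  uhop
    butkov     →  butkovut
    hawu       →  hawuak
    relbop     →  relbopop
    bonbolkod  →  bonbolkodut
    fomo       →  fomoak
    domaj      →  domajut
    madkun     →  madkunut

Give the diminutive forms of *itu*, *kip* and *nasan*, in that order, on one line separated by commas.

The pattern is voicing of the final sound: -op when the stem ends in a voiceless consonant (*uh*, *relbop*); -ut when the stem ends in a voiced consonant (*butkov*, *bonbolkod*, *domaj*, *madkun*); -ak when the stem ends in a vowel (*hawu*, *fomo*).
The final sound of *itu* is /u/, which is a vowel, so the suffix is -ak, giving *ituak*.
Since the final sound of *kip* is /p/ (a voiceless consonant), it takes -op, giving *kipop*.
*nasan*: final sound = /n/, a voiced consonant → -ut → *nasanut*.

ituak, kipop, nasanut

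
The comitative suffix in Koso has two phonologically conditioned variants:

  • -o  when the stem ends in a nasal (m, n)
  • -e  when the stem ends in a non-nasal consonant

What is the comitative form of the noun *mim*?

mimo

Since the final consonant of *mim* is /m/ (a nasal), it takes -o, giving *mimo*.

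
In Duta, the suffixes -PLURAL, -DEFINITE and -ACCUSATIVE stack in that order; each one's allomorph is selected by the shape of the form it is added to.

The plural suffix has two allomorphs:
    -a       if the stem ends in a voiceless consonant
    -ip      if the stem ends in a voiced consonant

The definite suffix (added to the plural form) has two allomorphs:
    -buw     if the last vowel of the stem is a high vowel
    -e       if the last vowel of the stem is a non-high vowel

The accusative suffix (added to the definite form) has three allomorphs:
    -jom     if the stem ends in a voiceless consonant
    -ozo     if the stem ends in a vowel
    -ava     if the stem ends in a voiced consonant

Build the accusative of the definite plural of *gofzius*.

Since the final consonant of *gofzius* is /s/ (voiceless), it takes -a, giving *gofziusa*.
Since the last vowel of the plural form *gofziusa* is /a/ (a non-high vowel), it takes -e, giving *gofziusae*.
Since the final sound of the definite form *gofziusae* is /e/ (a vowel), it takes -ozo, giving *gofziusaeozo*.

gofziusaeozo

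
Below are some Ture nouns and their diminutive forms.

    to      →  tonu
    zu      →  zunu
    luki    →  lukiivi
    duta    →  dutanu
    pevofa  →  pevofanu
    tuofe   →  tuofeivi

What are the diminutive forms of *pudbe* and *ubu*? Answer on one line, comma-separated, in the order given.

pudbeivi, ubunu

The suffix is conditioned by the last vowel: -ivi when the last vowel of the stem is a front vowel (*luki*, *tuofe*); -nu when the last vowel of the stem is a back vowel (*to*, *zu*, *duta*, *pevofa*).
Since the last vowel of *pudbe* is /e/ (a front vowel), it takes -ivi, giving *pudbeivi*.
*ubu* — last vowel /u/ (a back vowel) → -nu → *ubunu*.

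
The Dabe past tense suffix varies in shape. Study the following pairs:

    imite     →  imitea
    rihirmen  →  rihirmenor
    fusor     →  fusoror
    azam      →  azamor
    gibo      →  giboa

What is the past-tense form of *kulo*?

The pattern is consonant vs. vowel: -or when the stem ends in a consonant (*rihirmen*, *fusor*, *azam*); -a when the stem ends in a vowel (*imite*, *gibo*).
*kulo*: final sound = /o/, a vowel → -a → *kuloa*.

kuloa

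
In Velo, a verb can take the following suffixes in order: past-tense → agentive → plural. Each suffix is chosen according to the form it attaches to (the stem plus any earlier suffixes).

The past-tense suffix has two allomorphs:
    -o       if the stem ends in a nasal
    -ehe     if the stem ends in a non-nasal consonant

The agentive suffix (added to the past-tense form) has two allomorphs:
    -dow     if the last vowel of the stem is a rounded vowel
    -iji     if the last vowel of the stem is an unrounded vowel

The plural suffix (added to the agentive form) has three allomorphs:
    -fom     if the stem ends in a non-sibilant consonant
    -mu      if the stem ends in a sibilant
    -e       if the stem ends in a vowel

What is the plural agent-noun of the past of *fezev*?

fezeveheijie

Since the final consonant of *fezev* is /v/ (non-nasal), it takes -ehe, giving *fezevehe*.
The past-tense form *fezevehe*: last vowel = /e/, an unrounded vowel → -iji → *fezeveheiji*.
The agentive form *fezeveheiji*: final sound = /i/, a vowel → -e → *fezeveheijie*.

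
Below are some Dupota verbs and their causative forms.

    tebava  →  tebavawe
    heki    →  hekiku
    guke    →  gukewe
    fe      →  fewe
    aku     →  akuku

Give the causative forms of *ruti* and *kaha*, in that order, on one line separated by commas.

rutiku, kahawe

Looking at the last vowel of each stem: -ku when the last vowel of the stem is a high vowel (*heki*, *aku*); -we when the last vowel of the stem is a non-high vowel (*tebava*, *guke*, *fe*).
Since the last vowel of *ruti* is /i/ (a high vowel), it takes -ku, giving *rutiku*.
*kaha* — last vowel /a/ (a non-high vowel) → -we → *kahawe*.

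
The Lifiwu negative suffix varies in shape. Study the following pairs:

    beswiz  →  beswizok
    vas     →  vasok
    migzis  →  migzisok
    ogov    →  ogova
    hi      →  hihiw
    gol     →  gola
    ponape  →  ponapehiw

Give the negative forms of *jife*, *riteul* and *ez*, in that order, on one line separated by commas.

The pattern is sibilance of the final sound: -ok when the stem ends in a sibilant (*beswiz*, *vas*, *migzis*); -a when the stem ends in a non-sibilant consonant (*ogov*, *gol*); -hiw when the stem ends in a vowel (*hi*, *ponape*).
The final sound of *jife* is /e/, which is a vowel, so the suffix is -hiw, giving *jifehiw*.
Since the final sound of *riteul* is /l/ (a non-sibilant consonant), it takes -a, giving *riteula*.
*ez* — final sound /z/ (a sibilant) → -ok → *ezok*.

jifehiw, riteula, ezok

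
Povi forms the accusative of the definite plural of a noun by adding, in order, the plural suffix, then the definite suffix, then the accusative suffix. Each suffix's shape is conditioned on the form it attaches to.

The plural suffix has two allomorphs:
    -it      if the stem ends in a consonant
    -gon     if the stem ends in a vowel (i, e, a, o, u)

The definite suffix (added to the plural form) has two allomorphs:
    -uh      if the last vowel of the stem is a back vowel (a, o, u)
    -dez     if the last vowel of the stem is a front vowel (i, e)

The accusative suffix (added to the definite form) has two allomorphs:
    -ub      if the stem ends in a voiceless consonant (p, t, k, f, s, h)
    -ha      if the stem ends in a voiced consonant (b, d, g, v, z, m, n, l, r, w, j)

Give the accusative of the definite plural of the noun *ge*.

Since the final sound of *ge* is /e/ (a vowel), it takes -gon, giving *gegon*.
The plural form *gegon* — last vowel /o/ (a back vowel) → -uh → *gegonuh*.
The definite form *gegonuh*: final consonant = /h/, voiceless → -ub → *gegonuhub*.

gegonuhub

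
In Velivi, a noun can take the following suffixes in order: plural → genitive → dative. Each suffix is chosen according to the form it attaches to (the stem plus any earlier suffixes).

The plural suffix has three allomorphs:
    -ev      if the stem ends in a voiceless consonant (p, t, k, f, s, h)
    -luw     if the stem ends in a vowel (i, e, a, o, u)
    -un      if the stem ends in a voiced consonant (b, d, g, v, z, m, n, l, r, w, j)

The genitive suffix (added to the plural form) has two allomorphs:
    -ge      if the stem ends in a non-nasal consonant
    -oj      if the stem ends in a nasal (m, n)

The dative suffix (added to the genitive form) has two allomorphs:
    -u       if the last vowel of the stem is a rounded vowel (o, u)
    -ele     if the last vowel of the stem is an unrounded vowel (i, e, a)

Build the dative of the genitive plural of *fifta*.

*fifta* — final sound /a/ (a vowel) → -luw → *fiftaluw*.
The plural form *fiftaluw* — final consonant /w/ (non-nasal) → -ge → *fiftaluwge*.
The genitive form *fiftaluwge* — last vowel /e/ (an unrounded vowel) → -ele → *fiftaluwgeele*.

fiftaluwgeele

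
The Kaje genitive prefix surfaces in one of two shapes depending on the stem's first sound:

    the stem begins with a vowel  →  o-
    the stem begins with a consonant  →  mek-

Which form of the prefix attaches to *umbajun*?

Since the first sound of *umbajun* is /u/ (a vowel), it takes o-.

o-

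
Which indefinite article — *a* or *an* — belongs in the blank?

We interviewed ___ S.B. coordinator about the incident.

The indefinite article is chosen by the initial *sound* of the following word, not its spelling.
The initialism *S.B.* is read letter by letter; the first letter, S, is pronounced /ɛs/, which begins with a vowel sound.
So the article is *an*: We interviewed an S.B. coordinator about the incident.

an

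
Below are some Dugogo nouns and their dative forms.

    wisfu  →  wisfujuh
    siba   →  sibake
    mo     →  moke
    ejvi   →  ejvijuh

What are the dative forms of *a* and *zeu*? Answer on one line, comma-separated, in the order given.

The alternation tracks the last vowel of the stem — -juh when the last vowel of the stem is a high vowel (*wisfu*, *ejvi*); -ke when the last vowel of the stem is a non-high vowel (*siba*, *mo*).
*a* — last vowel /a/ (a non-high vowel) → -ke → *ake*.
Since the last vowel of *zeu* is /u/ (a high vowel), it takes -juh, giving *zeujuh*.

ake, zeujuh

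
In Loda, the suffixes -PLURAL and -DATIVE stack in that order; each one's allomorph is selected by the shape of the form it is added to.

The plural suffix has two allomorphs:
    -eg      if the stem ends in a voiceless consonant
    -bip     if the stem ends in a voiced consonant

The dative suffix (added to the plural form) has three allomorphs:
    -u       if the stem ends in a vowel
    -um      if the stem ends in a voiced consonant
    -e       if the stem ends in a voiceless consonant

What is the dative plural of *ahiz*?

ahizbipe

*ahiz*: final consonant = /z/, voiced → -bip → *ahizbip*.
The plural form *ahizbip* — final sound /p/ (a voiceless consonant) → -e → *ahizbipe*.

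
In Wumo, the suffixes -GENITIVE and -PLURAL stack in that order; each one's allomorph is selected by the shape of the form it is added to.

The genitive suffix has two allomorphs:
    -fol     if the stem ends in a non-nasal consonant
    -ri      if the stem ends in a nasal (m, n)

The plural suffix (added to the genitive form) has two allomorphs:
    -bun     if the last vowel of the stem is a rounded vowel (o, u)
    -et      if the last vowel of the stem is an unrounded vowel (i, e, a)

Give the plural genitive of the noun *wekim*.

The final consonant of *wekim* is /m/, which is a nasal, so the genitive suffix is -ri, giving *wekimri*.
The genitive form *wekimri*: last vowel = /i/, an unrounded vowel → -et → *wekimriet*.

wekimriet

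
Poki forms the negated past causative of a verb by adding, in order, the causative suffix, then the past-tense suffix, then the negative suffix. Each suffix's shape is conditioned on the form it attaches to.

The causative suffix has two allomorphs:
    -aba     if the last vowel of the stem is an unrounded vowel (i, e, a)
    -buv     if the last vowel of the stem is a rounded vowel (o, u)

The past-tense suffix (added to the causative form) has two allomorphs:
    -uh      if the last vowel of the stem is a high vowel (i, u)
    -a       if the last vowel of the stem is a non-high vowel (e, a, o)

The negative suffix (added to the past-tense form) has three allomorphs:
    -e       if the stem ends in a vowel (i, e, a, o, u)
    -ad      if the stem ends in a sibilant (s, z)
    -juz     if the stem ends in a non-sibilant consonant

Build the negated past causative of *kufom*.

kufombuvuhjuz

Since the last vowel of *kufom* is /o/ (a rounded vowel), it takes -buv, giving *kufombuv*.
The causative form *kufombuv* — last vowel /u/ (a high vowel) → -uh → *kufombuvuh*.
The past-tense form *kufombuvuh* — final sound /h/ (a non-sibilant consonant) → -juz → *kufombuvuhjuz*.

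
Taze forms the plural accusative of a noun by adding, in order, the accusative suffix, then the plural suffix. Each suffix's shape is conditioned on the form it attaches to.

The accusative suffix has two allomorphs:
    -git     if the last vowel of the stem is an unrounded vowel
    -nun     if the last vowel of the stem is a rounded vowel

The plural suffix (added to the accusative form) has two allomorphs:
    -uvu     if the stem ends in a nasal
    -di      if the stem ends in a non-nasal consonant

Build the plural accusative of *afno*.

*afno*: last vowel = /o/, a rounded vowel → -nun → *afnonun*.
The final consonant of the accusative form *afnonun* is /n/, which is a nasal, so the plural suffix is -uvu, giving *afnonunuvu*.

afnonunuvu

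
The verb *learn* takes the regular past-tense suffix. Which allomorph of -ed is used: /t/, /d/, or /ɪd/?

/d/

The stem *learn* ends in a voiced sound other than /d/.
The -ed suffix is realized as /ɪd/ after /t, d/; as /t/ after other voiceless consonants; and as /d/ after other voiced sounds.
So -ed on *learn* is pronounced /d/.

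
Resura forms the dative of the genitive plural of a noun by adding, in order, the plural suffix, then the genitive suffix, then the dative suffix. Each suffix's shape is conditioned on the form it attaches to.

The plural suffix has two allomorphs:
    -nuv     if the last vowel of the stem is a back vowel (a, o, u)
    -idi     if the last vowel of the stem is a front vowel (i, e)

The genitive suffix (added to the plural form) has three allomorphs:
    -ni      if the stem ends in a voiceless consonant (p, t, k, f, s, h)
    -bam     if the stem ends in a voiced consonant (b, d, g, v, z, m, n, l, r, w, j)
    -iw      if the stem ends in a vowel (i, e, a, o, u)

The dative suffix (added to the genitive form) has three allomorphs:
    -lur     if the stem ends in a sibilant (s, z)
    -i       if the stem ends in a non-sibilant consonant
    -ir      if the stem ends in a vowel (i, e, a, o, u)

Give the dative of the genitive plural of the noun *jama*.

Since the last vowel of *jama* is /a/ (a back vowel), it takes -nuv, giving *jamanuv*.
Since the final sound of the plural form *jamanuv* is /v/ (a voiced consonant), it takes -bam, giving *jamanuvbam*.
The genitive form *jamanuvbam* — final sound /m/ (a non-sibilant consonant) → -i → *jamanuvbami*.

jamanuvbami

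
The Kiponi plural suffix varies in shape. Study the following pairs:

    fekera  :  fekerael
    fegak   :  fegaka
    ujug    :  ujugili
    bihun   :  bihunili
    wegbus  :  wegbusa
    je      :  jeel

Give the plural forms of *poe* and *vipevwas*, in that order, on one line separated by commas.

poeel, vipevwasa

Looking at the final sound of each stem: -a when the stem ends in a voiceless consonant (*fegak*, *wegbus*); -ili when the stem ends in a voiced consonant (*ujug*, *bihun*); -el when the stem ends in a vowel (*fekera*, *je*).
Since the final sound of *poe* is /e/ (a vowel), it takes -el, giving *poeel*.
The final sound of *vipevwas* is /s/, which is a voiceless consonant, so the suffix is -a, giving *vipevwasa*.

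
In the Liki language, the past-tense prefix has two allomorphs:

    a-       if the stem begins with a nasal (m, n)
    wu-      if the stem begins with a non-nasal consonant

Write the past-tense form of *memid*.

amemid

Since the first consonant of *memid* is /m/ (a nasal), it takes a-, giving *amemid*.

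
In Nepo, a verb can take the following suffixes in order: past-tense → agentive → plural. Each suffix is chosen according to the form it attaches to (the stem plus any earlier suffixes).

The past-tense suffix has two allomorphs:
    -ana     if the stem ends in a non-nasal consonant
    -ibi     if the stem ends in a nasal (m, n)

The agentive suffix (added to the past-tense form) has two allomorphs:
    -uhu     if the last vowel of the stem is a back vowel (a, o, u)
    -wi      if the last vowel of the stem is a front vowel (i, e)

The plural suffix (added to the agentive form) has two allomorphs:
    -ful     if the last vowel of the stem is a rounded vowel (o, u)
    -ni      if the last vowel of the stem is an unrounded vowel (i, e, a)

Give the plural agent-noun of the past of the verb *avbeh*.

avbehanauhuful

*avbeh*: final consonant = /h/, non-nasal → -ana → *avbehana*.
The past-tense form *avbehana*: last vowel = /a/, a back vowel → -uhu → *avbehanauhu*.
The agentive form *avbehanauhu*: last vowel = /u/, a rounded vowel → -ful → *avbehanauhuful*.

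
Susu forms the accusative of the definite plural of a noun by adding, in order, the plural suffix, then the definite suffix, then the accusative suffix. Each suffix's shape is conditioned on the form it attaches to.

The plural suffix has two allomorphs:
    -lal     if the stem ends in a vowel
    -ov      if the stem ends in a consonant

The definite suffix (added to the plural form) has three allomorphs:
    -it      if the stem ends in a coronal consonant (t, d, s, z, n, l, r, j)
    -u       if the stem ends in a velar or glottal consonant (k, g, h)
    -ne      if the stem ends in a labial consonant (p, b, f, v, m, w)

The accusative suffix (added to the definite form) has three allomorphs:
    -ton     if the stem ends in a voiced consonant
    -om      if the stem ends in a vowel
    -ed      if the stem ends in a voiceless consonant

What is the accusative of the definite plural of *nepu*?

Since the final sound of *nepu* is /u/ (a vowel), it takes -lal, giving *nepulal*.
The final consonant of the plural form *nepulal* is /l/, which is coronal, so the definite suffix is -it, giving *nepulalit*.
The definite form *nepulalit*: final sound = /t/, a voiceless consonant → -ed → *nepulalited*.

nepulalited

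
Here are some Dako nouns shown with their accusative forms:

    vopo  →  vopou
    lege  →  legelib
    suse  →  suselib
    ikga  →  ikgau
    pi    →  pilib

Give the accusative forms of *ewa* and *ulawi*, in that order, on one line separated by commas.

Looking at the last vowel of each stem: -lib when the last vowel of the stem is a front vowel (*lege*, *suse*, *pi*); -u when the last vowel of the stem is a back vowel (*vopo*, *ikga*).
The last vowel of *ewa* is /a/, which is a back vowel, so the suffix is -u, giving *ewau*.
Since the last vowel of *ulawi* is /i/ (a front vowel), it takes -lib, giving *ulawilib*.

ewau, ulawilib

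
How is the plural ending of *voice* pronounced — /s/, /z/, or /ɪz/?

The stem *voice* ends in a sibilant (/s, z, ʃ, ʒ, tʃ, dʒ/).
The plural suffix surfaces as /ɪz/ after sibilants, /s/ after other voiceless consonants, and /z/ after other voiced sounds.
So the plural -s on *voice* is pronounced /ɪz/.

/ɪz/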